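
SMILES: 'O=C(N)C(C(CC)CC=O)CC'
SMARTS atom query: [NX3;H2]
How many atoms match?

1

The query [NX3;H2] means: aliphatic N with 3 total connections, two of them H — an -NH2 nitrogen (amine or amide).
Check the 12 heavy atoms by environment: 3× C (H2, X4) → no; 2× C (H1, X4) → no; 2× C (H3, X4) → no; 1× C (H1, X3) → no; 2× O (H0, X1) → no; 1× C (H0, X3) → no; 1× N (H2, X3) → match.
That gives 1 matching atom.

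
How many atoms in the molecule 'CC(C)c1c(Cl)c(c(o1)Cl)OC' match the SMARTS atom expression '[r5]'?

The query [r5] means: r5 matches atoms in a five-membered ring.
Check the 12 heavy atoms by environment: 1× o (aromatic, in 5-ring) → match; 4× c (aromatic, in 5-ring) → match; 1× O (acyclic) → no; 4× C (acyclic) → no; 2× Cl (acyclic) → no.
Summing the matching environments: 1 + 4 = 5 matching atoms.

5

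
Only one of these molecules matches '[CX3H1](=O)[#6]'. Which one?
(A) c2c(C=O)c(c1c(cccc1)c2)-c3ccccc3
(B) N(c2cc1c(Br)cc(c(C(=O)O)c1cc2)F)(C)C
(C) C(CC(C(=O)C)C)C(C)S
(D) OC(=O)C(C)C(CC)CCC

A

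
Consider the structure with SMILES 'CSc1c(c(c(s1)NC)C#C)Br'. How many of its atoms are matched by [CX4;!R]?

2

Check the 12 heavy atoms by environment: 1× s (aromatic, X2, in 5-ring) → no; 4× c (aromatic, X3, in 5-ring) → no; 1× Br (X1, acyclic) → no; 1× N (X3, acyclic) → no; 2× C (X4, acyclic) → match; 2× C (X2, acyclic) → no; 1× S (X2, acyclic) → no.
That gives 2 matching atoms.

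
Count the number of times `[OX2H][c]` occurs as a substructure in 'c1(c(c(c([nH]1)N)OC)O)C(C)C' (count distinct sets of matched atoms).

[OX2H][c] is the SMARTS for a phenol: a hydroxyl oxygen attached to an aromatic carbon.
Exactly one fragment in the molecule meets all constraints, giving 1 match.

1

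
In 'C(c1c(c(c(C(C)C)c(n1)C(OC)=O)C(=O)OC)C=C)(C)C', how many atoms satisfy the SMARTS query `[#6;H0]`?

7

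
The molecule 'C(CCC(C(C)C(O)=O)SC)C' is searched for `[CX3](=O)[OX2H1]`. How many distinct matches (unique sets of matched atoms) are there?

[CX3](=O)[OX2H1] is the SMARTS for a carboxylic acid: an sp2 carbon double-bonded to O and single-bonded to an -OH oxygen.
Exactly one fragment in the molecule meets all constraints, giving 1 match.

1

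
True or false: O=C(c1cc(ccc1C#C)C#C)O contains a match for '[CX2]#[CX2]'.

True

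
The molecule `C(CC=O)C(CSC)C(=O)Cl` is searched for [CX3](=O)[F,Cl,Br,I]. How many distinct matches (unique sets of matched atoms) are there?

1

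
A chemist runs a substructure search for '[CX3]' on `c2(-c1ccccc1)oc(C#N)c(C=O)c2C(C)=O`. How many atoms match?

Check the 18 heavy atoms by environment: 1× o (aromatic, X2) → no; 10× c (aromatic, X3) → no; 2× C (X3) → match; 2× O (X1) → no; 1× C (X2) → no; 1× N (X1) → no; 1× C (X4) → no.
That gives 2 matching atoms.

2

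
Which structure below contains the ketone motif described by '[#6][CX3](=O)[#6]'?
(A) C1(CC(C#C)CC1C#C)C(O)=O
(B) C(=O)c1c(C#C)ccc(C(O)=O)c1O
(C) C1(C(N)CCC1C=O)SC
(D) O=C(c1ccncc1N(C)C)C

D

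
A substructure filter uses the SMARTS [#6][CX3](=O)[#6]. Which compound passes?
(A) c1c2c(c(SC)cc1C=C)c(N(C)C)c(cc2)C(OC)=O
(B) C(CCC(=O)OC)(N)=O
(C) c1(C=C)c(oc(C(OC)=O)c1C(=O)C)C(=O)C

C

[#6][CX3](=O)[#6] describes a carbonyl carbon (no H) flanked by two carbons (a ketone).
(A) has a methyl-ester group (-C(=O)OCH3) but one neighbour of the carbonyl carbon is O, not C.
(B) has a primary amide (-C(=O)NH2) but one neighbour of the carbonyl carbon is N, not C.
(C) contains an acetyl/ketone group (-C(=O)CH3), which satisfies every atom and bond constraint.
So the answer is (C).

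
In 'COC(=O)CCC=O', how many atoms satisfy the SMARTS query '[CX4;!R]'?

Check the 8 heavy atoms by environment: 3× C (X4, acyclic) → match; 2× C (X3, acyclic) → no; 2× O (X1, acyclic) → no; 1× O (X2, acyclic) → no.
That gives 3 matching atoms.

3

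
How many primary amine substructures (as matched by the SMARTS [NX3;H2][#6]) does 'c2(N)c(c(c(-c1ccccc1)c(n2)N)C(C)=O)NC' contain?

[NX3;H2][#6] is the SMARTS for a primary amine: a trivalent nitrogen with two H attached to carbon.
The molecule carries 2 separate instances of a primary amino group (-NH2) meeting every constraint; each maps to a distinct set of atoms, giving 2 matches.

2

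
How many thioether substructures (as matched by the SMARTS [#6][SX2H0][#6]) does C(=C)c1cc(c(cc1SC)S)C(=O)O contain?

1

[#6][SX2H0][#6] is the SMARTS for a thioether: an aliphatic sulfur bridging two carbons with no H on the sulfur.
Exactly one fragment in the molecule meets all constraints, giving 1 match.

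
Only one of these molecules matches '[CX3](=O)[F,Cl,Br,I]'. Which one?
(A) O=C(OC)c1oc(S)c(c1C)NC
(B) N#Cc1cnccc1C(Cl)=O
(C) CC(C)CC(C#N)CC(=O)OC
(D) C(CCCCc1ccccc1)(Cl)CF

B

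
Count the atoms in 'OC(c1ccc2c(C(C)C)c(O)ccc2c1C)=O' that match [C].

5

The query [C] means: uppercase C matches aliphatic (non-aromatic) carbon only.
Check the 18 heavy atoms by environment: 10× c (aromatic) → no; 5× C → match; 3× O → no.
That gives 5 matching atoms.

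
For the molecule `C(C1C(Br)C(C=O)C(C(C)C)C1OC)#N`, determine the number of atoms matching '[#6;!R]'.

6

The query [#6;!R] means: carbon not in any ring.
Check the 15 heavy atoms by environment: 5× C (in 5-ring) → no; 6× C (acyclic) → match; 2× O (acyclic) → no; 1× N (acyclic) → no; 1× Br (acyclic) → no.
That gives 6 matching atoms.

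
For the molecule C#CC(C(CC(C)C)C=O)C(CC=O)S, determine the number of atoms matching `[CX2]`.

2

The query [CX2] means: C with X2: aliphatic carbon with exactly 2 total connections.
Check the 15 heavy atoms by environment: 8× C (X4) → no; 2× C (X2) → match; 1× S (X2) → no; 2× C (X3) → no; 2× O (X1) → no.
That gives 2 matching atoms.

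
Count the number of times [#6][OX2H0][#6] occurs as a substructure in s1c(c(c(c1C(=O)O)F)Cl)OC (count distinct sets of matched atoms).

1

[#6][OX2H0][#6] is the SMARTS for an ether: an aliphatic oxygen bridging two carbons with no H on the oxygen.
Exactly one fragment in the molecule meets all constraints, giving 1 match.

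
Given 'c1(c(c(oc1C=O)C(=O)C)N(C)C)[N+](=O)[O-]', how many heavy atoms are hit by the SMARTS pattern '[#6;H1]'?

1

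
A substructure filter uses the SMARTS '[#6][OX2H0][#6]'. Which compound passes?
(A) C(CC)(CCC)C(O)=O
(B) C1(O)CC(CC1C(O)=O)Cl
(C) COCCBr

[#6][OX2H0][#6] describes an aliphatic oxygen bridging two carbons with no H on the oxygen (an ether).
(A) has a carboxylic acid group (-C(=O)OH) but the -OH oxygen has H1; the =O is OX1, not OX2.
(B) has a carboxylic acid group (-C(=O)OH) but the -OH oxygen has H1; the =O is OX1, not OX2.
(C) contains a methoxy ether (-OCH3), which satisfies every atom and bond constraint.
So the answer is (C).

C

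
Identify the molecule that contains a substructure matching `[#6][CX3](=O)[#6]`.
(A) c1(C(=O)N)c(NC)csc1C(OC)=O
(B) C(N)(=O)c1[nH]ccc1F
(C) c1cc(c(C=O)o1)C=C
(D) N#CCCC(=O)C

[#6][CX3](=O)[#6] describes a carbonyl carbon (no H) flanked by two carbons (a ketone).
(A) has a methyl-ester group (-C(=O)OCH3) but one neighbour of the carbonyl carbon is O, not C.
(B) has a primary amide (-C(=O)NH2) but one neighbour of the carbonyl carbon is N, not C.
(C) has an aldehyde (-CHO) but the carbonyl carbon has H1, so it is not flanked by two carbons.
(D) contains an acetyl/ketone group (-C(=O)CH3), which satisfies every atom and bond constraint.
So the answer is (D).

D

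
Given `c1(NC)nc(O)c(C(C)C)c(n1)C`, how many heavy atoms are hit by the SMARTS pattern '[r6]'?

The query [r6] means: r6 matches atoms in a six-membered ring.
Check the 13 heavy atoms by environment: 2× n (aromatic, in 6-ring) → match; 4× c (aromatic, in 6-ring) → match; 1× N (acyclic) → no; 5× C (acyclic) → no; 1× O (acyclic) → no.
Summing the matching environments: 2 + 4 = 6 matching atoms.

6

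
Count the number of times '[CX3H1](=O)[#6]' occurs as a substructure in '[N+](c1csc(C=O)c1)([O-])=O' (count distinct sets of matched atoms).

1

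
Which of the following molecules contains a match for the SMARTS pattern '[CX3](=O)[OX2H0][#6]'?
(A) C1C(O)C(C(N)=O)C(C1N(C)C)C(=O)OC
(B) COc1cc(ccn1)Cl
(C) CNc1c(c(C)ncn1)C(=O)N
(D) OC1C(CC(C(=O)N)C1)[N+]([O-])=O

[CX3](=O)[OX2H0][#6] describes a carbonyl carbon bonded to an oxygen that is itself bonded to carbon (no H on that O) (an ester).
(A) contains a methyl-ester group (-C(=O)OCH3), which satisfies every atom and bond constraint.
(B) has a methoxy ether (-OCH3) but the ether oxygen is not adjacent to a C=O carbon.
(C) has a primary amide (-C(=O)NH2) but the carbonyl is bonded to N, not to an O-C linkage.
(D) has a primary amide (-C(=O)NH2) but the carbonyl is bonded to N, not to an O-C linkage.
So the answer is (A).

A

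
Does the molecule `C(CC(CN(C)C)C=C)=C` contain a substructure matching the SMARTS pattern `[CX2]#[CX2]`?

No

The pattern [CX2]#[CX2] describes a carbon-carbon triple bond — an alkyne.
The closest candidate here is a vinyl group (-CH=CH2), but the C=C is a double bond; both carbons are CX3, not CX2. No other fragment satisfies the full query, so there is no match.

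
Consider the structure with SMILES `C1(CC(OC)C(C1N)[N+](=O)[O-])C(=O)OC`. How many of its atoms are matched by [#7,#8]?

Check the 15 heavy atoms by environment: 8× C → no; 1× N → match; 1× N (charge +1) → match; 1× O (charge -1) → match; 4× O → match.
Summing the matching environments: 1 + 1 + 1 + 4 = 7 matching atoms.

7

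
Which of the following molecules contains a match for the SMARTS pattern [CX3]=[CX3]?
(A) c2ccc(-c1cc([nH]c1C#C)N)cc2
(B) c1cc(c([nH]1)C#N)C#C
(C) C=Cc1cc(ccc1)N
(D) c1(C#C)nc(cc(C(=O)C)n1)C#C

[CX3]=[CX3] describes a non-aromatic C=C double bond between two sp2 carbons (an alkene).
(A) has an ethynyl group (-C#CH) but the C-C bond is a triple bond, not a double bond.
(B) has an ethynyl group (-C#CH) but the C-C bond is a triple bond, not a double bond.
(C) contains a vinyl group (-CH=CH2), which satisfies every atom and bond constraint.
(D) has an ethynyl group (-C#CH) but the C-C bond is a triple bond, not a double bond.
So the answer is (C).

C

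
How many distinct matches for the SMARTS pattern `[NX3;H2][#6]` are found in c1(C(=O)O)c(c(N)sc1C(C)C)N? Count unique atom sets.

2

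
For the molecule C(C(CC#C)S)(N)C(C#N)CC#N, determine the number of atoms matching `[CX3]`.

0

The query [CX3] means: C with X3: aliphatic carbon with exactly 3 total connections.
Check the 13 heavy atoms by environment: 5× C (X4) → no; 4× C (X2) → no; 2× N (X1) → no; 1× N (X3) → no; 1× S (X2) → no.
No environment satisfies the query, so 0 matching atoms.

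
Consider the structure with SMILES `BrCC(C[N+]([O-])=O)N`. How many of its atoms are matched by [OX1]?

2

Check the 8 heavy atoms by environment: 3× C (X4) → no; 1× N (X3) → no; 1× Br (X1) → no; 1× N (charge +1, X3) → no; 1× O (charge -1, X1) → match; 1× O (X1) → match.
Summing the matching environments: 1 + 1 = 2 matching atoms.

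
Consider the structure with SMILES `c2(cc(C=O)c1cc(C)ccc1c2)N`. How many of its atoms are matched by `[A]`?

4

The query [A] means: A matches any aliphatic (non-aromatic) heavy atom.
Check the 14 heavy atoms by environment: 10× c (aromatic) → no; 1× N → match; 2× C → match; 1× O → match.
Summing the matching environments: 1 + 2 + 1 = 4 matching atoms.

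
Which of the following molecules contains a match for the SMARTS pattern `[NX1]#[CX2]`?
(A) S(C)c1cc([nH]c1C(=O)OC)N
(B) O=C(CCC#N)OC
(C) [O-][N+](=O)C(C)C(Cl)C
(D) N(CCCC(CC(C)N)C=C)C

B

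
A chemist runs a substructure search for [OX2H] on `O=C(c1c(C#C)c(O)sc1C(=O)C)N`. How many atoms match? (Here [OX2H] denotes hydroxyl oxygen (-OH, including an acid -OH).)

1

The query [OX2H] means: aliphatic oxygen with two connections, one of which is H — an -OH oxygen.
Check the 14 heavy atoms by environment: 1× s (aromatic, H0, X2) → no; 4× c (aromatic, H0, X3) → no; 2× C (H0, X3) → no; 2× O (H0, X1) → no; 1× C (H3, X4) → no; 1× O (H1, X2) → match; 1× C (H0, X2) → no; 1× C (H1, X2) → no; 1× N (H2, X3) → no.
That gives 1 matching atom.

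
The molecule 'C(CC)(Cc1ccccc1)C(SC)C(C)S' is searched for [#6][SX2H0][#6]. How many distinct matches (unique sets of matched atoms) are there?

[#6][SX2H0][#6] is the SMARTS for a thioether: an aliphatic sulfur bridging two carbons with no H on the sulfur.
Exactly one fragment in the molecule meets all constraints, giving 1 match.

1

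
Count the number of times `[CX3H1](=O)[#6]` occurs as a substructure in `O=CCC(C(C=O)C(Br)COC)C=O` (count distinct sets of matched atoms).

3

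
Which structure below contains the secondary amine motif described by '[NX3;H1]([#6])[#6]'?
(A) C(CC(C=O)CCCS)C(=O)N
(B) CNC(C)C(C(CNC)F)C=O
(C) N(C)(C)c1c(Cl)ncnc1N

B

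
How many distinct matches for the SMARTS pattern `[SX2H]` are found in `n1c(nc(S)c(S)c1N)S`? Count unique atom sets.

3

[SX2H] is the SMARTS for a thiol: an aliphatic sulfur with two connections, one being H.
The molecule carries 3 separate instances of a thiol (-SH) meeting every constraint; each maps to a distinct set of atoms, giving 3 matches.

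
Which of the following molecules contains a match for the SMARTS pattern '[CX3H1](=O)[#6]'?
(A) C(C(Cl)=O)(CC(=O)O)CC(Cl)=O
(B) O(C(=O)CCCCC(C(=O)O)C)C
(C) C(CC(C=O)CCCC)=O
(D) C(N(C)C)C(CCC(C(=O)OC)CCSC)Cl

C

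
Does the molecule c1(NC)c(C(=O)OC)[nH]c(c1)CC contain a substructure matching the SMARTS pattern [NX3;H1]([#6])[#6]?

The pattern [NX3;H1]([#6])[#6] describes a trivalent nitrogen with one H, bonded to two carbons — a secondary amine.
The molecule carries an N-methylamino group (-NHCH3), whose atoms satisfy every constraint of the query, so the pattern matches.

Yes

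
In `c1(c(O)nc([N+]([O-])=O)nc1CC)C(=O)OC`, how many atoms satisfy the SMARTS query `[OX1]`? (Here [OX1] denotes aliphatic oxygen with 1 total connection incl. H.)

The query [OX1] means: aliphatic oxygen with one total connection — typically a carbonyl =O or an oxide.
Check the 16 heavy atoms by environment: 2× n (aromatic, X2) → no; 4× c (aromatic, X3) → no; 1× C (X3) → no; 2× O (X1) → match; 2× O (X2) → no; 3× C (X4) → no; 1× N (charge +1, X3) → no; 1× O (charge -1, X1) → match.
Summing the matching environments: 2 + 1 = 3 matching atoms.

3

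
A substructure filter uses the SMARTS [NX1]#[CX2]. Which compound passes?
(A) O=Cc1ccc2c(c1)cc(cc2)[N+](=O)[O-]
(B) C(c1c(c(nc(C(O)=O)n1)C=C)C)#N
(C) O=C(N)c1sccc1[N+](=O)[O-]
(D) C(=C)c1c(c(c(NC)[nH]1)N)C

[NX1]#[CX2] describes a nitrogen triple-bonded to a two-connected carbon (a nitrile).
(A) has a nitro group (-[N+](=O)[O-]) but there is no C#N triple bond.
(B) contains a nitrile (-C#N), which satisfies every atom and bond constraint.
(C) has a nitro group (-[N+](=O)[O-]) but there is no C#N triple bond.
(D) has a primary amino group (-NH2) but the nitrogen is NX3 (three connections), not NX1 triple-bonded.
So the answer is (B).

B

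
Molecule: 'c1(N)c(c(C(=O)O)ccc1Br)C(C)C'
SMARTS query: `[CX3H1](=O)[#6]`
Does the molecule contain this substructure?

The pattern [CX3H1](=O)[#6] describes an sp2 carbon with one H, double-bonded to O and single-bonded to carbon — an aldehyde.
The closest candidate here is a carboxylic acid group (-C(=O)OH), but the carbonyl carbon has H0 and is bonded to O, not H1. No other fragment satisfies the full query, so there is no match.

No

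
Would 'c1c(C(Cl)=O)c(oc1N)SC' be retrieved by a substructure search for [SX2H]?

The pattern [SX2H] describes an aliphatic sulfur with two connections, one being H — a thiol.
The closest candidate here is a methylthio ether (-SCH3), but the sulfur has H0 (bonded to two carbons), not H1. No other fragment satisfies the full query, so there is no match.

No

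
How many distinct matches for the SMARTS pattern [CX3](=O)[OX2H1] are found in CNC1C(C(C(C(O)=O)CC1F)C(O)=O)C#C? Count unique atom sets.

[CX3](=O)[OX2H1] is the SMARTS for a carboxylic acid: an sp2 carbon double-bonded to O and single-bonded to an -OH oxygen.
The molecule carries 2 separate instances of a carboxylic acid group (-C(=O)OH) meeting every constraint; each maps to a distinct set of atoms, giving 2 matches.

2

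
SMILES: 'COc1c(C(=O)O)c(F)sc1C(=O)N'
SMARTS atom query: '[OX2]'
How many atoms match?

The query [OX2] means: aliphatic oxygen with two total connections — ether, hydroxyl, or ester single-bond O.
Check the 14 heavy atoms by environment: 1× s (aromatic, X2) → no; 4× c (aromatic, X3) → no; 2× C (X3) → no; 2× O (X1) → no; 1× N (X3) → no; 2× O (X2) → match; 1× C (X4) → no; 1× F (X1) → no.
That gives 2 matching atoms.

2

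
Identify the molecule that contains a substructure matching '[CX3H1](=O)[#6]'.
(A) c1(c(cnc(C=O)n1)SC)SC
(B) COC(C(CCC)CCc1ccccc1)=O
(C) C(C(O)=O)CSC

[CX3H1](=O)[#6] describes an sp2 carbon with one H, double-bonded to O and single-bonded to carbon (an aldehyde).
(A) contains an aldehyde (-CHO), which satisfies every atom and bond constraint.
(B) has a methyl-ester group (-C(=O)OCH3) but the carbonyl carbon has H0, not H1.
(C) has a carboxylic acid group (-C(=O)OH) but the carbonyl carbon has H0 and is bonded to O, not H1.
So the answer is (A).

A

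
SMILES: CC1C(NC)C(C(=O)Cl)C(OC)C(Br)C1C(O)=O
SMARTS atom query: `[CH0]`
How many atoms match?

2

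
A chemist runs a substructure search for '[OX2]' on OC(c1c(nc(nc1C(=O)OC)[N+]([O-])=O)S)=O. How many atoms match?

The query [OX2] means: aliphatic oxygen with two total connections — ether, hydroxyl, or ester single-bond O.
Check the 17 heavy atoms by environment: 2× n (aromatic, X2) → no; 4× c (aromatic, X3) → no; 1× S (X2) → no; 1× N (charge +1, X3) → no; 1× O (charge -1, X1) → no; 3× O (X1) → no; 2× C (X3) → no; 2× O (X2) → match; 1× C (X4) → no.
That gives 2 matching atoms.

2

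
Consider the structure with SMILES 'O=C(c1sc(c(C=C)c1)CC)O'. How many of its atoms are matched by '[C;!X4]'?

3

Check the 12 heavy atoms by environment: 1× s (aromatic, X2) → no; 4× c (aromatic, X3) → no; 3× C (X3) → match; 1× O (X1) → no; 1× O (X2) → no; 2× C (X4) → no.
That gives 3 matching atoms.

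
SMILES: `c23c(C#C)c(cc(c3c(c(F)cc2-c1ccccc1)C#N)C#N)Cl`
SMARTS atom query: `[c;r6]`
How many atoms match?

16

Check the 24 heavy atoms by environment: 16× c (aromatic, in 6-ring) → match; 4× C (acyclic) → no; 2× N (acyclic) → no; 1× Cl (acyclic) → no; 1× F (acyclic) → no.
That gives 16 matching atoms.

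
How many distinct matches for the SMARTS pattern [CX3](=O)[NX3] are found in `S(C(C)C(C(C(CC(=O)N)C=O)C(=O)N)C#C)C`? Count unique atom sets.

2

[CX3](=O)[NX3] is the SMARTS for an amide: a carbonyl carbon bonded to a trivalent nitrogen.
The molecule carries 2 separate instances of a primary amide (-C(=O)NH2) meeting every constraint; each maps to a distinct set of atoms, giving 2 matches.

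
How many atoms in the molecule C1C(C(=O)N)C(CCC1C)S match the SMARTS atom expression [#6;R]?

The query [#6;R] means: carbon that is part of a ring.
Check the 11 heavy atoms by environment: 6× C (in 6-ring) → match; 2× C (acyclic) → no; 1× O (acyclic) → no; 1× N (acyclic) → no; 1× S (acyclic) → no.
That gives 6 matching atoms.

6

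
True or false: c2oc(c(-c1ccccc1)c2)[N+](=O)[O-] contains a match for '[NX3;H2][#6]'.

The pattern [NX3;H2][#6] describes a trivalent nitrogen with two H attached to carbon — a primary amine.
The closest candidate here is a nitro group (-[N+](=O)[O-]), but the nitrogen is [N+] with no H, not NX3H2. No other fragment satisfies the full query, so there is no match.

False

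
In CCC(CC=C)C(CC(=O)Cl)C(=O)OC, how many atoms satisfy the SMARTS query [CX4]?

7

The query [CX4] means: C with X4: aliphatic carbon with exactly 4 total connections (bonds + H).
Check the 15 heavy atoms by environment: 7× C (X4) → match; 4× C (X3) → no; 2× O (X1) → no; 1× O (X2) → no; 1× Cl (X1) → no.
That gives 7 matching atoms.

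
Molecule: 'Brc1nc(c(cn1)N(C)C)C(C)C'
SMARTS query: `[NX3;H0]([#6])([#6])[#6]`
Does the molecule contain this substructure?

The pattern [NX3;H0]([#6])([#6])[#6] describes a trivalent nitrogen with no H, bonded to three carbons — a tertiary amine.
The molecule carries a dimethylamino group (-N(CH3)2), whose atoms satisfy every constraint of the query, so the pattern matches.

Yes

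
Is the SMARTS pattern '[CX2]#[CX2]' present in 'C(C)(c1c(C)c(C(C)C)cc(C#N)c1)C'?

The pattern [CX2]#[CX2] describes a carbon-carbon triple bond — an alkyne.
The closest candidate here is a nitrile (-C#N), but the triple bond is C#N, not C#C. No other fragment satisfies the full query, so there is no match.

No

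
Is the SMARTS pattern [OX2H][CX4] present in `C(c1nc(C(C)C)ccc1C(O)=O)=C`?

The pattern [OX2H][CX4] describes a hydroxyl oxygen bound to an sp3 (X4) carbon — an aliphatic alcohol.
The closest candidate here is a carboxylic acid group (-C(=O)OH), but the -OH is on a CX3 carbonyl carbon, not a CX4 carbon. No other fragment satisfies the full query, so there is no match.

No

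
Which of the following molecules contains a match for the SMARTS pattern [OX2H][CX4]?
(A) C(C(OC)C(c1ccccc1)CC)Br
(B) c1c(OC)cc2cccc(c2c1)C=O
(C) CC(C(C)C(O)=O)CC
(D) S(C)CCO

D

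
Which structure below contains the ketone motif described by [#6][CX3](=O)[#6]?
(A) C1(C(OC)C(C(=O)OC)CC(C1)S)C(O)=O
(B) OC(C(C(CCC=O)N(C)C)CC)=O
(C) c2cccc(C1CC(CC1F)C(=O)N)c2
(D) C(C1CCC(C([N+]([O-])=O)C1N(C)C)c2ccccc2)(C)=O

D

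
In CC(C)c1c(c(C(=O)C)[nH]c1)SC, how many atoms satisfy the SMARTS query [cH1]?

1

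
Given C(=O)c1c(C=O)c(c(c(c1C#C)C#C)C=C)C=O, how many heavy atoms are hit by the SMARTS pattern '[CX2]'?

Check the 18 heavy atoms by environment: 6× c (aromatic, X3) → no; 4× C (X2) → match; 5× C (X3) → no; 3× O (X1) → no.
That gives 4 matching atoms.

4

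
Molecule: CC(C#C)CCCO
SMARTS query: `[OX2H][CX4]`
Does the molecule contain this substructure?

The pattern [OX2H][CX4] describes a hydroxyl oxygen bound to an sp3 (X4) carbon — an aliphatic alcohol.
The molecule carries a hydroxyl group (-OH), whose atoms satisfy every constraint of the query, so the pattern matches.

Yes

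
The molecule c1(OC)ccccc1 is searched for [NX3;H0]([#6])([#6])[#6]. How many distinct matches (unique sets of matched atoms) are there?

0

[NX3;H0]([#6])([#6])[#6] is the SMARTS for a tertiary amine: a trivalent nitrogen with no H, bonded to three carbons.
No fragment in the molecule satisfies every constraint, giving 0 matches.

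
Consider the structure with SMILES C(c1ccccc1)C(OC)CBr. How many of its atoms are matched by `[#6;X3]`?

The query [#6;X3] means: any carbon (aromatic or not) with three total connections.
Check the 12 heavy atoms by environment: 4× C (X4) → no; 1× O (X2) → no; 1× Br (X1) → no; 6× c (aromatic, X3) → match.
That gives 6 matching atoms.

6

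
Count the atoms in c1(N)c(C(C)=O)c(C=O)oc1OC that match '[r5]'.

The query [r5] means: r5 matches atoms in a five-membered ring.
Check the 13 heavy atoms by environment: 1× o (aromatic, in 5-ring) → match; 4× c (aromatic, in 5-ring) → match; 3× O (acyclic) → no; 4× C (acyclic) → no; 1× N (acyclic) → no.
Summing the matching environments: 1 + 4 = 5 matching atoms.

5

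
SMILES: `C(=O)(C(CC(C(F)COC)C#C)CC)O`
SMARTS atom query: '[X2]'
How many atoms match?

4

The query [X2] means: any atom with exactly two total connections (bonds + H).
Check the 15 heavy atoms by environment: 8× C (X4) → no; 1× F (X1) → no; 1× C (X3) → no; 1× O (X1) → no; 2× O (X2) → match; 2× C (X2) → match.
Summing the matching environments: 2 + 2 = 4 matching atoms.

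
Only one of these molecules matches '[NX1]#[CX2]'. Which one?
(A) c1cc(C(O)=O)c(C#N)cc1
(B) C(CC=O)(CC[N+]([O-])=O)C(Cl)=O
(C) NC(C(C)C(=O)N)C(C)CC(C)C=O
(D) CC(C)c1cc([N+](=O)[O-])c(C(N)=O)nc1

[NX1]#[CX2] describes a nitrogen triple-bonded to a two-connected carbon (a nitrile).
(A) contains a nitrile (-C#N), which satisfies every atom and bond constraint.
(B) has a nitro group (-[N+](=O)[O-]) but there is no C#N triple bond.
(C) has a primary amino group (-NH2) but the nitrogen is NX3 (three connections), not NX1 triple-bonded.
(D) has a nitro group (-[N+](=O)[O-]) but there is no C#N triple bond.
So the answer is (A).

A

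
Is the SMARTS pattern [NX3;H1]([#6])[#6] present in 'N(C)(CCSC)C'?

The pattern [NX3;H1]([#6])[#6] describes a trivalent nitrogen with one H, bonded to two carbons — a secondary amine.
The closest candidate here is a dimethylamino group (-N(CH3)2), but the nitrogen has H0, not H1. No other fragment satisfies the full query, so there is no match.

No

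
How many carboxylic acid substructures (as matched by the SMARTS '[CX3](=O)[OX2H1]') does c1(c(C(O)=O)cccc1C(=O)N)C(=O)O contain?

2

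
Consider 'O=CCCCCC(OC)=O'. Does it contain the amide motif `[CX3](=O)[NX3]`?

No

The pattern [CX3](=O)[NX3] describes a carbonyl carbon bonded to a trivalent nitrogen — an amide.
The closest candidate here is a methyl-ester group (-C(=O)OCH3), but the carbonyl is bonded to O, not to an NX3 nitrogen. No other fragment satisfies the full query, so there is no match.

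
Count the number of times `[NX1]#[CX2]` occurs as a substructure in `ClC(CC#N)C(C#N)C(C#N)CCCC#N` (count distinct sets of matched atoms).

4

[NX1]#[CX2] is the SMARTS for a nitrile: a nitrogen triple-bonded to a two-connected carbon.
The molecule carries 4 separate instances of a nitrile (-C#N) meeting every constraint; each maps to a distinct set of atoms, giving 4 matches.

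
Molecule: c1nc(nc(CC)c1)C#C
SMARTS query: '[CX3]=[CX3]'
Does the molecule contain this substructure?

The pattern [CX3]=[CX3] describes a non-aromatic C=C double bond between two sp2 carbons — an alkene.
The closest candidate here is an ethyl group (-CH2CH3), but its C-C bond is a single bond between CX4 carbons, not CX3=CX3. No other fragment satisfies the full query, so there is no match.

No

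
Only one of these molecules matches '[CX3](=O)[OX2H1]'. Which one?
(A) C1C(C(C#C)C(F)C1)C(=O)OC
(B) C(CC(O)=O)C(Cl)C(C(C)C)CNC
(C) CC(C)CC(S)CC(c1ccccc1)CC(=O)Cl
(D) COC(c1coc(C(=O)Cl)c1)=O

B

[CX3](=O)[OX2H1] describes an sp2 carbon double-bonded to O and single-bonded to an -OH oxygen (a carboxylic acid).
(A) has a methyl-ester group (-C(=O)OCH3) but the singly-bonded O has no H (OX2H0, not OX2H1).
(B) contains a carboxylic acid group (-C(=O)OH), which satisfies every atom and bond constraint.
(C) has an acyl chloride (-C(=O)Cl) but the carbonyl is bonded to Cl, not to an -OH oxygen.
(D) has an acyl chloride (-C(=O)Cl) but the carbonyl is bonded to Cl, not to an -OH oxygen.
So the answer is (B).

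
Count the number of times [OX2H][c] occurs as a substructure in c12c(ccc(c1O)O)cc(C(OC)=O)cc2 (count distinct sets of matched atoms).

2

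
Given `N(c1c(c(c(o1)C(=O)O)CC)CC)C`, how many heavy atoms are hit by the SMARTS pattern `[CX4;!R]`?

5

The query [CX4;!R] means: aliphatic carbon with four total connections, not in a ring.
Check the 14 heavy atoms by environment: 1× o (aromatic, X2, in 5-ring) → no; 4× c (aromatic, X3, in 5-ring) → no; 5× C (X4, acyclic) → match; 1× N (X3, acyclic) → no; 1× C (X3, acyclic) → no; 1× O (X1, acyclic) → no; 1× O (X2, acyclic) → no.
That gives 5 matching atoms.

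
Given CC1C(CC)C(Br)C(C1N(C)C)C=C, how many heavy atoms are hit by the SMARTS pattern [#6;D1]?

5

The query [#6;D1] means: carbon bonded to exactly one heavy atom.
Check the 14 heavy atoms by environment: 5× C (D3) → no; 1× Br (D1) → no; 5× C (D1) → match; 1× N (D3) → no; 2× C (D2) → no.
That gives 5 matching atoms.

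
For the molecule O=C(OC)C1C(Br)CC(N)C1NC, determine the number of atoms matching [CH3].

2

Check the 13 heavy atoms by environment: 4× C (H1) → no; 1× C (H2) → no; 1× N (H2) → no; 1× C (H0) → no; 2× O (H0) → no; 2× C (H3) → match; 1× Br (H0) → no; 1× N (H1) → no.
That gives 2 matching atoms.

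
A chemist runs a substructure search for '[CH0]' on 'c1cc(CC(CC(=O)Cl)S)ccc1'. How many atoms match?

The query [CH0] means: aliphatic carbon with no attached hydrogen.
Check the 13 heavy atoms by environment: 2× C (H2) → no; 1× C (H1) → no; 1× C (H0) → match; 1× O (H0) → no; 1× Cl (H0) → no; 1× S (H1) → no; 1× c (aromatic, H0) → no; 5× c (aromatic, H1) → no.
That gives 1 matching atom.

1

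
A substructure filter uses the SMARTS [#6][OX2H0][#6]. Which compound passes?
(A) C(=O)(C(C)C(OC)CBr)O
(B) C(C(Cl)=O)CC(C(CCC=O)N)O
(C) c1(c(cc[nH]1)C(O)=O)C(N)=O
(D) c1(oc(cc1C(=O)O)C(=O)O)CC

[#6][OX2H0][#6] describes an aliphatic oxygen bridging two carbons with no H on the oxygen (an ether).
(A) contains a methoxy ether (-OCH3), which satisfies every atom and bond constraint.
(B) has a hydroxyl group (-OH) but the oxygen has H1, not H0 bridging two carbons.
(C) has a carboxylic acid group (-C(=O)OH) but the -OH oxygen has H1; the =O is OX1, not OX2.
(D) has a carboxylic acid group (-C(=O)OH) but the -OH oxygen has H1; the =O is OX1, not OX2.
So the answer is (A).

A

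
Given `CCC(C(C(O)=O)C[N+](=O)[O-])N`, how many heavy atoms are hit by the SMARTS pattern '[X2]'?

1

Check the 12 heavy atoms by environment: 5× C (X4) → no; 1× N (charge +1, X3) → no; 1× O (charge -1, X1) → no; 2× O (X1) → no; 1× N (X3) → no; 1× C (X3) → no; 1× O (X2) → match.
That gives 1 matching atom.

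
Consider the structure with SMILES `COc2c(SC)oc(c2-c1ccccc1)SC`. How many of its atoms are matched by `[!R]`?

Check the 17 heavy atoms by environment: 1× o (aromatic, in 5-ring) → no; 4× c (aromatic, in 5-ring) → no; 6× c (aromatic, in 6-ring) → no; 2× S (acyclic) → match; 3× C (acyclic) → match; 1× O (acyclic) → match.
Summing the matching environments: 2 + 3 + 1 = 6 matching atoms.

6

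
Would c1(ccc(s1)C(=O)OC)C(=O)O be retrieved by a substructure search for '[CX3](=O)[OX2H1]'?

Yes

The pattern [CX3](=O)[OX2H1] describes an sp2 carbon double-bonded to O and single-bonded to an -OH oxygen — a carboxylic acid.
The molecule carries a carboxylic acid group (-C(=O)OH), whose atoms satisfy every constraint of the query, so the pattern matches.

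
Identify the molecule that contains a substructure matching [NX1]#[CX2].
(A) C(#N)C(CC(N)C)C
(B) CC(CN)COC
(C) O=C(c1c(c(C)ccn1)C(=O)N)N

[NX1]#[CX2] describes a nitrogen triple-bonded to a two-connected carbon (a nitrile).
(A) contains a nitrile (-C#N), which satisfies every atom and bond constraint.
(B) has a primary amino group (-NH2) but the nitrogen is NX3 (three connections), not NX1 triple-bonded.
(C) has a primary amide (-C(=O)NH2) but the nitrogen is NX3, not NX1.
So the answer is (A).

A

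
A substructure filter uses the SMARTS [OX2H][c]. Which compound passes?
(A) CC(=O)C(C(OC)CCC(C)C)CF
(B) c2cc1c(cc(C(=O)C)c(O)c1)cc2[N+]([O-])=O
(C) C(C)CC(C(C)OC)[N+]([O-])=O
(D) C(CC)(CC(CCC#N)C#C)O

B

[OX2H][c] describes a hydroxyl oxygen attached to an aromatic carbon (a phenol).
(A) has a methoxy ether (-OCH3) but the oxygen has H0, not H1.
(B) contains a hydroxyl group (-OH), which satisfies every atom and bond constraint.
(C) has a methoxy ether (-OCH3) but the oxygen has H0, not H1.
(D) has a hydroxyl group (-OH) but the -OH is on an aliphatic carbon, not an aromatic c.
So the answer is (B).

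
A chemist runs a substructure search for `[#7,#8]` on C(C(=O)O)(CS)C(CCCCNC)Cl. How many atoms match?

3

The query [#7,#8] means: nitrogen or oxygen (comma = OR).
Check the 14 heavy atoms by environment: 9× C → no; 1× Cl → no; 2× O → match; 1× N → match; 1× S → no.
Summing the matching environments: 2 + 1 = 3 matching atoms.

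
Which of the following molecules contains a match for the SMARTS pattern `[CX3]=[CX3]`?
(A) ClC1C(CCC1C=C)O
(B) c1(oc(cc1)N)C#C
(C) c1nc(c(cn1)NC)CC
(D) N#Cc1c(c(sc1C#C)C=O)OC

[CX3]=[CX3] describes a non-aromatic C=C double bond between two sp2 carbons (an alkene).
(A) contains a vinyl group (-CH=CH2), which satisfies every atom and bond constraint.
(B) has an ethynyl group (-C#CH) but the C-C bond is a triple bond, not a double bond.
(C) has an ethyl group (-CH2CH3) but its C-C bond is a single bond between CX4 carbons, not CX3=CX3.
(D) has an ethynyl group (-C#CH) but the C-C bond is a triple bond, not a double bond.
So the answer is (A).

A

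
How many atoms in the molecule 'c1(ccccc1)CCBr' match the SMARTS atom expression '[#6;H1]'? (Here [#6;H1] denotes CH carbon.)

5

Check the 9 heavy atoms by environment: 2× C (H2) → no; 1× Br (H0) → no; 1× c (aromatic, H0) → no; 5× c (aromatic, H1) → match.
That gives 5 matching atoms.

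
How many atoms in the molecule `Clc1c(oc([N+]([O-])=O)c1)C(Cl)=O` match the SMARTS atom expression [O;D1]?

3

The query [O;D1] means: aliphatic oxygen bonded to exactly one heavy atom.
Check the 12 heavy atoms by environment: 1× o (aromatic, D2) → no; 3× c (aromatic, D3) → no; 1× c (aromatic, D2) → no; 1× C (D3) → no; 2× O (D1) → match; 2× Cl (D1) → no; 1× N (charge +1, D3) → no; 1× O (charge -1, D1) → match.
Summing the matching environments: 2 + 1 = 3 matching atoms.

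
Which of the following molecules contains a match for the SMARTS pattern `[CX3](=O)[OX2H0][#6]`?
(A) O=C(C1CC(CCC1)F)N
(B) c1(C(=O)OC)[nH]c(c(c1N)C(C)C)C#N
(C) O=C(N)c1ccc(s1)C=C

B

[CX3](=O)[OX2H0][#6] describes a carbonyl carbon bonded to an oxygen that is itself bonded to carbon (no H on that O) (an ester).
(A) has a primary amide (-C(=O)NH2) but the carbonyl is bonded to N, not to an O-C linkage.
(B) contains a methyl-ester group (-C(=O)OCH3), which satisfies every atom and bond constraint.
(C) has a primary amide (-C(=O)NH2) but the carbonyl is bonded to N, not to an O-C linkage.
So the answer is (B).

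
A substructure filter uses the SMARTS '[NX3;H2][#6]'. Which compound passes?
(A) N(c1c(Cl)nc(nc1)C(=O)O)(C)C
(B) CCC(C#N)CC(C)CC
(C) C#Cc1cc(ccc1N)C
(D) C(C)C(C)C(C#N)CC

C

[NX3;H2][#6] describes a trivalent nitrogen with two H attached to carbon (a primary amine).
(A) has a dimethylamino group (-N(CH3)2) but the nitrogen has H0, not H2.
(B) has a nitrile (-C#N) but the nitrogen is NX1 (triple-bonded), not NX3 with two H.
(C) contains a primary amino group (-NH2), which satisfies every atom and bond constraint.
(D) has a nitrile (-C#N) but the nitrogen is NX1 (triple-bonded), not NX3 with two H.
So the answer is (C).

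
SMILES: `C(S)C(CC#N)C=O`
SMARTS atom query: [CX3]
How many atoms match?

1

The query [CX3] means: C with X3: aliphatic carbon with exactly 3 total connections.
Check the 8 heavy atoms by environment: 3× C (X4) → no; 1× C (X2) → no; 1× N (X1) → no; 1× C (X3) → match; 1× O (X1) → no; 1× S (X2) → no.
That gives 1 matching atom.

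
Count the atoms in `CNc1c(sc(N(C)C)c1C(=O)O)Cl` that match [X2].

2

The query [X2] means: any atom with exactly two total connections (bonds + H).
Check the 14 heavy atoms by environment: 1× s (aromatic, X2) → match; 4× c (aromatic, X3) → no; 2× N (X3) → no; 3× C (X4) → no; 1× C (X3) → no; 1× O (X1) → no; 1× O (X2) → match; 1× Cl (X1) → no.
Summing the matching environments: 1 + 1 = 2 matching atoms.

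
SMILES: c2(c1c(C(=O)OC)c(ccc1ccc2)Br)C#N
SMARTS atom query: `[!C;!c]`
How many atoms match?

4

The query [!C;!c] means: neither aliphatic nor aromatic carbon — same as [!#6].
Check the 17 heavy atoms by environment: 10× c (aromatic) → no; 1× Br → match; 3× C → no; 2× O → match; 1× N → match.
Summing the matching environments: 1 + 2 + 1 = 4 matching atoms.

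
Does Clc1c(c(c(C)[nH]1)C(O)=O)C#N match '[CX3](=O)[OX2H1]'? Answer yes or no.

The pattern [CX3](=O)[OX2H1] describes an sp2 carbon double-bonded to O and single-bonded to an -OH oxygen — a carboxylic acid.
The molecule carries a carboxylic acid group (-C(=O)OH), whose atoms satisfy every constraint of the query, so the pattern matches.

Yes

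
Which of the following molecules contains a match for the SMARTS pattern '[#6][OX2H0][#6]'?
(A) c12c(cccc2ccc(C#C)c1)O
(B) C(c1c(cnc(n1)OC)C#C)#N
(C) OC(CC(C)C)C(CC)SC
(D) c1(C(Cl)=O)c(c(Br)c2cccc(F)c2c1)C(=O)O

B

[#6][OX2H0][#6] describes an aliphatic oxygen bridging two carbons with no H on the oxygen (an ether).
(A) has a hydroxyl group (-OH) but the oxygen has H1, not H0 bridging two carbons.
(B) contains a methoxy ether (-OCH3), which satisfies every atom and bond constraint.
(C) has a hydroxyl group (-OH) but the oxygen has H1, not H0 bridging two carbons.
(D) has a carboxylic acid group (-C(=O)OH) but the -OH oxygen has H1; the =O is OX1, not OX2.
So the answer is (B).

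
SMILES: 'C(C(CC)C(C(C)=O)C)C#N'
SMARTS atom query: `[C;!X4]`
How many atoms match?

Check the 11 heavy atoms by environment: 7× C (X4) → no; 1× C (X2) → match; 1× N (X1) → no; 1× C (X3) → match; 1× O (X1) → no.
Summing the matching environments: 1 + 1 = 2 matching atoms.

2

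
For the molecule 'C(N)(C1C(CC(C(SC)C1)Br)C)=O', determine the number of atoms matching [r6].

6

Check the 13 heavy atoms by environment: 6× C (in 6-ring) → match; 3× C (acyclic) → no; 1× Br (acyclic) → no; 1× S (acyclic) → no; 1× O (acyclic) → no; 1× N (acyclic) → no.
That gives 6 matching atoms.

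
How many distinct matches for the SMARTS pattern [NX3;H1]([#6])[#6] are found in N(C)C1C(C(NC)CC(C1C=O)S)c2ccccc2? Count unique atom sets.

2

[NX3;H1]([#6])[#6] is the SMARTS for a secondary amine: a trivalent nitrogen with one H, bonded to two carbons.
The molecule carries 2 separate instances of an N-methylamino group (-NHCH3) meeting every constraint; each maps to a distinct set of atoms, giving 2 matches.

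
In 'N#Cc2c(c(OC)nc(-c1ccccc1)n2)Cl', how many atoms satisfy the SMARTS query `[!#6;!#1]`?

5

Check the 17 heavy atoms by environment: 2× n (aromatic) → match; 10× c (aromatic) → no; 2× C → no; 1× N → match; 1× Cl → match; 1× O → match.
Summing the matching environments: 2 + 1 + 1 + 1 = 5 matching atoms.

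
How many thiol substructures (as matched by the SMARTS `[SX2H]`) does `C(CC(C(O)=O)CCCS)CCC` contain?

[SX2H] is the SMARTS for a thiol: an aliphatic sulfur with two connections, one being H.
Exactly one fragment in the molecule meets all constraints, giving 1 match.

1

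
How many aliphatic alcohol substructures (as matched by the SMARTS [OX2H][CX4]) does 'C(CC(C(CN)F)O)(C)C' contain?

1

[OX2H][CX4] is the SMARTS for an aliphatic alcohol: a hydroxyl oxygen bound to an sp3 (X4) carbon.
Exactly one fragment in the molecule meets all constraints, giving 1 match.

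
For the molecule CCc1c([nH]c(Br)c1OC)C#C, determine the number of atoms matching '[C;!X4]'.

2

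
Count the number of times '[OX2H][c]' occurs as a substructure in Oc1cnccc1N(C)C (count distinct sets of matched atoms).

[OX2H][c] is the SMARTS for a phenol: a hydroxyl oxygen attached to an aromatic carbon.
Exactly one fragment in the molecule meets all constraints, giving 1 match.

1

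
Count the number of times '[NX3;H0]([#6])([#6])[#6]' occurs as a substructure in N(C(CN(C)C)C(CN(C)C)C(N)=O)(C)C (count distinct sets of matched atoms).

[NX3;H0]([#6])([#6])[#6] is the SMARTS for a tertiary amine: a trivalent nitrogen with no H, bonded to three carbons.
The molecule carries 3 separate instances of a dimethylamino group (-N(CH3)2) meeting every constraint; each maps to a distinct set of atoms, giving 3 matches.

3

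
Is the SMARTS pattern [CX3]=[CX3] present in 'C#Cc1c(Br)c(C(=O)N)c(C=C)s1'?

The pattern [CX3]=[CX3] describes a non-aromatic C=C double bond between two sp2 carbons — an alkene.
The molecule carries a vinyl group (-CH=CH2), whose atoms satisfy every constraint of the query, so the pattern matches.

Yes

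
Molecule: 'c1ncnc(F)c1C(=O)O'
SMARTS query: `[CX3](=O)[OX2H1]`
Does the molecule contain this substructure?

The pattern [CX3](=O)[OX2H1] describes an sp2 carbon double-bonded to O and single-bonded to an -OH oxygen — a carboxylic acid.
The molecule carries a carboxylic acid group (-C(=O)OH), whose atoms satisfy every constraint of the query, so the pattern matches.

Yes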